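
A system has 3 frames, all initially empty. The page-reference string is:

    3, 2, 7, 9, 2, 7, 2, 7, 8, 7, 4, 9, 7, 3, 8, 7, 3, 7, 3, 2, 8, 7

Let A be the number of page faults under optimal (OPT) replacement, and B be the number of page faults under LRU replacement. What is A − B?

-3

Under OPT: F F F F . . . . F . F . . F F . . . . F . . → 9 faults.
Under LRU: F F F F . . . . F . F F . F F . . . . F F F → 12 faults.
A − B = 9 − 12 = -3.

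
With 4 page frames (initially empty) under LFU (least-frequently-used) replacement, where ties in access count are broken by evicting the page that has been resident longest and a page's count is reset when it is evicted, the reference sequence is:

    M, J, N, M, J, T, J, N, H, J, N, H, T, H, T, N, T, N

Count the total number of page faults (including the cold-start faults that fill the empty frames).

M → miss, frames [M]
J → miss, frames [M, J]
N → miss, frames [M, J, N]
M → hit
J → hit
T → miss, frames [M, J, N, T]
J → hit
N → hit
H → miss, evict T, frames [M, J, N, H]
J → hit
N → hit
H → hit
T → miss, evict M, frames [J, N, H, T]
H → hit
T → hit
N → hit
T → hit
N → hit
Page faults: 6.

6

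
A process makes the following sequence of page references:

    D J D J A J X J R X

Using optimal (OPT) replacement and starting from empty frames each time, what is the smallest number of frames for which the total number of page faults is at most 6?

2

f=1: 10 faults
f=2: 5 faults
f=3: 5 faults
f=4: 5 faults
f=5: 5 faults
Smallest f with faults ≤ 6 is 2.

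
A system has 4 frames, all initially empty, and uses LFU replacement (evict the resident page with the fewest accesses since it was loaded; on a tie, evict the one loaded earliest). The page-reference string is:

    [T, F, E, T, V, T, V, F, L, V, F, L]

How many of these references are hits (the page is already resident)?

T -> miss, frames [T]
F -> miss, frames [T, F]
E -> miss, frames [T, F, E]
T -> hit
V -> miss, frames [T, F, E, V]
T -> hit
V -> hit
F -> hit
L -> miss, evict E, frames [T, F, V, L]
V -> hit
F -> hit
L -> hit
Hits: 7.

7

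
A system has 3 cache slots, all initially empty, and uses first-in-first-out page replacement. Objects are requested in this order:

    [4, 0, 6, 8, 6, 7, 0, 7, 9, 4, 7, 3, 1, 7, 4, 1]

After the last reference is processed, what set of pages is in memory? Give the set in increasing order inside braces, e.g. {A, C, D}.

{1, 3, 4}

4 → miss, frames [4]
0 → miss, frames [4, 0]
6 → miss, frames [4, 0, 6]
8 → miss, evict 4, frames [0, 6, 8]
6 → hit
7 → miss, evict 0, frames [6, 8, 7]
0 → miss, evict 6, frames [8, 7, 0]
7 → hit
9 → miss, evict 8, frames [7, 0, 9]
4 → miss, evict 7, frames [0, 9, 4]
7 → miss, evict 0, frames [9, 4, 7]
3 → miss, evict 9, frames [4, 7, 3]
1 → miss, evict 4, frames [7, 3, 1]
7 → hit
4 → miss, evict 7, frames [3, 1, 4]
1 → hit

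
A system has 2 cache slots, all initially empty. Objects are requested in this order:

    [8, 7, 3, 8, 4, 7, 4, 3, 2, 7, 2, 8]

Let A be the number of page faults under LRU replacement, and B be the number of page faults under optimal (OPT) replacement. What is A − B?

2

Under LRU: F F F F F F . F F F . F → 10 faults.
Under OPT: F F F . F F . F F . . F → 8 faults.
A − B = 10 − 8 = 2.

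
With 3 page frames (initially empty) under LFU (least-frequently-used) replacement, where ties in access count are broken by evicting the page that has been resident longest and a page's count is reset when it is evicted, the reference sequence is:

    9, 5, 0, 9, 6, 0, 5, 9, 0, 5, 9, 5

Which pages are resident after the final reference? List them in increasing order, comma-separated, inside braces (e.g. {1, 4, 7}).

{0, 5, 9}

9: fault, frames {9}
5: fault, frames {9,5}
0: fault, frames {9,5,0}
9: hit
6: fault, evict 5, frames {9,0,6}
0: hit
5: fault, evict 6, frames {9,0,5}
9: hit
0: hit
5: hit
9: hit
5: hit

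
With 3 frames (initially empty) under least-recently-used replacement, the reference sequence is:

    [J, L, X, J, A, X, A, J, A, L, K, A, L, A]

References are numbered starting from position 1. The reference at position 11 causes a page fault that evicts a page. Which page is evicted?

pos 1: J → miss, frames (J)
pos 2: L → miss, frames (J L)
pos 3: X → miss, frames (J L X)
pos 4: J → hit
pos 5: A → miss, evict L, frames (X J A)
pos 6: X → hit
pos 7: A → hit
pos 8: J → hit
pos 9: A → hit
pos 10: L → miss, evict X, frames (J A L)
pos 11: K → miss, evict J, frames (A L K)
At position 11, page J is evicted.

J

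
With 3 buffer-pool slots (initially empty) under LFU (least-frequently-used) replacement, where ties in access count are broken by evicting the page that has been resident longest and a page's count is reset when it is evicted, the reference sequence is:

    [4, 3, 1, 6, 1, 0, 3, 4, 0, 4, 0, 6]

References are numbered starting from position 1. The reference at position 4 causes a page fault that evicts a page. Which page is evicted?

pos 1: 4 -> miss, frames (4)
pos 2: 3 -> miss, frames (4 3)
pos 3: 1 -> miss, frames (4 3 1)
pos 4: 6 -> miss, evict 4, frames (3 1 6)
At position 4, page 4 is evicted.

4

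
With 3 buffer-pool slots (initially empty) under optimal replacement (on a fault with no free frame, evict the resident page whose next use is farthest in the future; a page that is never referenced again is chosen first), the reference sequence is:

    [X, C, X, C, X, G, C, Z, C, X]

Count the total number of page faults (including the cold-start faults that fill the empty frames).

4

X -> fault, frames [X]
C -> fault, frames [X, C]
X -> hit
C -> hit
X -> hit
G -> fault, frames [X, C, G]
C -> hit
Z -> fault, evict G, frames [X, C, Z]
C -> hit
X -> hit
Page faults: 4.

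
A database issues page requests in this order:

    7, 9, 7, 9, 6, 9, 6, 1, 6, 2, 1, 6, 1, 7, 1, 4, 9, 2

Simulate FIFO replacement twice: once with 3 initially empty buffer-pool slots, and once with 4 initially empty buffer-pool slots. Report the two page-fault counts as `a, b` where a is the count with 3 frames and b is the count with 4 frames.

3 frames: F F . . F . . F . F . . . F . F F F → 9 faults.
4 frames: F F . . F . . F . F . . . F . F F . → 8 faults.
8 < 9: adding a frame reduced faults, as is typical.

9, 8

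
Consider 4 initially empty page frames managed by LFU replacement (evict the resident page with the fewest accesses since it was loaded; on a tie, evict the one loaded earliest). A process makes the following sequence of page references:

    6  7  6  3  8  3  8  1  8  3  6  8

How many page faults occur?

5

6 → fault, frames {6}
7 → fault, frames {6,7}
6 → hit
3 → fault, frames {6,7,3}
8 → fault, frames {6,7,3,8}
3 → hit
8 → hit
1 → fault, evict 7, frames {6,3,8,1}
8 → hit
3 → hit
6 → hit
8 → hit
Page faults: 5.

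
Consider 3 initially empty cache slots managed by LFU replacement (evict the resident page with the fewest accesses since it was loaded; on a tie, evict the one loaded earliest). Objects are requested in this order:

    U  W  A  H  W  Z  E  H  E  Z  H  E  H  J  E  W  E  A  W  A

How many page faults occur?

U → miss, frames {U}
W → miss, frames {U,W}
A → miss, frames {U,W,A}
H → miss, evict U, frames {W,A,H}
W → hit
Z → miss, evict A, frames {W,H,Z}
E → miss, evict H, frames {W,Z,E}
H → miss, evict Z, frames {W,E,H}
E → hit
Z → miss, evict H, frames {W,E,Z}
H → miss, evict Z, frames {W,E,H}
E → hit
H → hit
J → miss, evict W, frames {E,H,J}
E → hit
W → miss, evict J, frames {E,H,W}
E → hit
A → miss, evict W, frames {E,H,A}
W → miss, evict A, frames {E,H,W}
A → miss, evict W, frames {E,H,A}
Page faults: 14.

14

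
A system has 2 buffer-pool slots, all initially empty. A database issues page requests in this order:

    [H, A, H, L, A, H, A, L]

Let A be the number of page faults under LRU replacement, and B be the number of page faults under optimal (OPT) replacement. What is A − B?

1

Under LRU: F F . F F F . F → 6 faults.
Under OPT: F F . F . F . F → 5 faults.
A − B = 6 − 5 = 1.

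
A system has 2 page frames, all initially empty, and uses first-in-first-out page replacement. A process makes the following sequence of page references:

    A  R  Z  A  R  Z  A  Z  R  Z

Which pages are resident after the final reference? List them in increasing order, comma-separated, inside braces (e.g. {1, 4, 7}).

A: miss, frames [A]
R: miss, frames [A, R]
Z: miss, evict A, frames [R, Z]
A: miss, evict R, frames [Z, A]
R: miss, evict Z, frames [A, R]
Z: miss, evict A, frames [R, Z]
A: miss, evict R, frames [Z, A]
Z: hit
R: miss, evict Z, frames [A, R]
Z: miss, evict A, frames [R, Z]

{R, Z}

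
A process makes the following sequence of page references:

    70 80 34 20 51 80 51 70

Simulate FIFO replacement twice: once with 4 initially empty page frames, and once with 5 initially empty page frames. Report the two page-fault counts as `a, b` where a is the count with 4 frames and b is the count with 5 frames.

6, 5

4 frames: F F F F F . . F → 6 faults.
5 frames: F F F F F . . . → 5 faults.
5 < 6: adding a frame reduced faults, as is typical.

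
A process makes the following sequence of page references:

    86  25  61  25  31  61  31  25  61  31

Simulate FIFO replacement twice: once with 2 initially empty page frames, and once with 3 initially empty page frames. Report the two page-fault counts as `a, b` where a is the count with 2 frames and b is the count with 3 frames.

7, 4

2 frames: F F F . F . . F F F → 7 faults.
3 frames: F F F . F . . . . . → 4 faults.
4 < 7: adding a frame reduced faults, as is typical.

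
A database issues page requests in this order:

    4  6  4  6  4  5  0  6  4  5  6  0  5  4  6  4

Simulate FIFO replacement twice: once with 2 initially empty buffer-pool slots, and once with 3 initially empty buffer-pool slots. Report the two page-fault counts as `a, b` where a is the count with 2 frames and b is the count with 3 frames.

12, 7

2 frames: F F . . . F F F F F F F F F F . → 12 faults.
3 frames: F F . . . F F . F . F . F . . . → 7 faults.
7 < 12: adding a frame reduced faults, as is typical.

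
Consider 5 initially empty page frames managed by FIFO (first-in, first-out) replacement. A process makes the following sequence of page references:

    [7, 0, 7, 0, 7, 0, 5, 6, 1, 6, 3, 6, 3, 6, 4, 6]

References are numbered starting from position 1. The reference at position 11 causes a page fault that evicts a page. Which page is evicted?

7

pos 1: 7 -> miss, frames {7}
pos 2: 0 -> miss, frames {7,0}
pos 3: 7 -> hit
pos 4: 0 -> hit
pos 5: 7 -> hit
pos 6: 0 -> hit
pos 7: 5 -> miss, frames {7,0,5}
pos 8: 6 -> miss, frames {7,0,5,6}
pos 9: 1 -> miss, frames {7,0,5,6,1}
pos 10: 6 -> hit
pos 11: 3 -> miss, evict 7, frames {0,5,6,1,3}
At position 11, page 7 is evicted.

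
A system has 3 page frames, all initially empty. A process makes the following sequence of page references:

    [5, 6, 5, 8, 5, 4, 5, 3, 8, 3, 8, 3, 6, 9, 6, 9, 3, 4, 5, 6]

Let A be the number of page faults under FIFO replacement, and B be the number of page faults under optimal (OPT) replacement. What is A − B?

Under FIFO: F F . F . F F F F . . . F F . . F F F F → 13 faults.
Under OPT: F F . F . F . F . . . . F F . . . F F . → 9 faults.
A − B = 13 − 9 = 4.

4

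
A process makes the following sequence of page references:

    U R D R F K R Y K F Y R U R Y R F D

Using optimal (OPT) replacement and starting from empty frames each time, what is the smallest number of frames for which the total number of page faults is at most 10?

3

f=1: 18 faults
f=2: 12 faults
f=3: 10 faults
f=4: 8 faults
f=5: 7 faults
f=6: 6 faults
Smallest f with faults ≤ 10 is 3.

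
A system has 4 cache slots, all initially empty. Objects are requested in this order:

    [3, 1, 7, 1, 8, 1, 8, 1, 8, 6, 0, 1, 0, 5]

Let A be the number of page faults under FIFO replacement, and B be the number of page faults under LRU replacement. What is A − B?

Under FIFO: F F F . F . . . . F F F . F → 8 faults.
Under LRU: F F F . F . . . . F F . . F → 7 faults.
A − B = 8 − 7 = 1.

1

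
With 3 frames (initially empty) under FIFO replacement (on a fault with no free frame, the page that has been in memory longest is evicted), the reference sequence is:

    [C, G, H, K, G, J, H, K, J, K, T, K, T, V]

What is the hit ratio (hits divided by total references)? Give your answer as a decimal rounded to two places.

0.50

C -> fault, frames (C)
G -> fault, frames (C G)
H -> fault, frames (C G H)
K -> fault, evict C, frames (G H K)
G -> hit
J -> fault, evict G, frames (H K J)
H -> hit
K -> hit
J -> hit
K -> hit
T -> fault, evict H, frames (K J T)
K -> hit
T -> hit
V -> fault, evict K, frames (J T V)
Hits: 7 of 14 references → 7/14 = 0.5000.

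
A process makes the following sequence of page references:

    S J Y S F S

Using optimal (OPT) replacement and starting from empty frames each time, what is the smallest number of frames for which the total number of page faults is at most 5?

f=1: 6 faults
f=2: 4 faults
f=3: 4 faults
f=4: 4 faults
Smallest f with faults ≤ 5 is 2.

2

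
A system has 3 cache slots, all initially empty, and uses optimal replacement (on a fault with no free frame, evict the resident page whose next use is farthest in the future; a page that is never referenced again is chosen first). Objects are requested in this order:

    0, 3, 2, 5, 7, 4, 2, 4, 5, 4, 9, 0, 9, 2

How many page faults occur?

8

0 → miss, frames (0)
3 → miss, frames (0 3)
2 → miss, frames (0 3 2)
5 → miss, evict 3, frames (0 2 5)
7 → miss, evict 0, frames (2 5 7)
4 → miss, evict 7, frames (2 5 4)
2 → hit
4 → hit
5 → hit
4 → hit
9 → miss, evict 4, frames (2 5 9)
0 → miss, evict 5, frames (2 9 0)
9 → hit
2 → hit
Page faults: 8.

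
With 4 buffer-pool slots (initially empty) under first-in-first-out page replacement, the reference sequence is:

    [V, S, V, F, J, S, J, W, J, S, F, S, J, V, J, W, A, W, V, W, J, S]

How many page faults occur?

V → fault, frames (V)
S → fault, frames (V S)
V → hit
F → fault, frames (V S F)
J → fault, frames (V S F J)
S → hit
J → hit
W → fault, evict V, frames (S F J W)
J → hit
S → hit
F → hit
S → hit
J → hit
V → fault, evict S, frames (F J W V)
J → hit
W → hit
A → fault, evict F, frames (J W V A)
W → hit
V → hit
W → hit
J → hit
S → fault, evict J, frames (W V A S)
Page faults: 8.

8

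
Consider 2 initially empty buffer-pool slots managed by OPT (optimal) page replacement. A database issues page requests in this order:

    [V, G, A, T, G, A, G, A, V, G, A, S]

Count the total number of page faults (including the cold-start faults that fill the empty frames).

V → miss, frames (V)
G → miss, frames (V G)
A → miss, evict V, frames (G A)
T → miss, evict A, frames (G T)
G → hit
A → miss, evict T, frames (G A)
G → hit
A → hit
V → miss, evict A, frames (G V)
G → hit
A → miss, evict V, frames (G A)
S → miss, evict A, frames (G S)
Page faults: 8.

8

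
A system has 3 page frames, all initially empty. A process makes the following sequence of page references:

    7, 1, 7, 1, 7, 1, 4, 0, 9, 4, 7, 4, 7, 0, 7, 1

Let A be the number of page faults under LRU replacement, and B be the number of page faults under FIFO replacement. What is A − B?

-1

Under LRU: F F . . . . F F F . F . . F . F → 8 faults.
Under FIFO: F F . . . . F F F . F F . F . F → 9 faults.
A − B = 8 − 9 = -1.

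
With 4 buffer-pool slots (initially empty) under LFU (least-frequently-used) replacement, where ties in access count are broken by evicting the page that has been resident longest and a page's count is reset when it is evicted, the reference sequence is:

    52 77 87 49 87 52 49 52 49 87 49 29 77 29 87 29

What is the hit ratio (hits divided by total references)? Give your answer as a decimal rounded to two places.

52 -> miss, frames (52)
77 -> miss, frames (52 77)
87 -> miss, frames (52 77 87)
49 -> miss, frames (52 77 87 49)
87 -> hit
52 -> hit
49 -> hit
52 -> hit
49 -> hit
87 -> hit
49 -> hit
29 -> miss, evict 77, frames (52 87 49 29)
77 -> miss, evict 29, frames (52 87 49 77)
29 -> miss, evict 77, frames (52 87 49 29)
87 -> hit
29 -> hit
Hits: 9 of 16 references → 9/16 = 0.5625.

0.56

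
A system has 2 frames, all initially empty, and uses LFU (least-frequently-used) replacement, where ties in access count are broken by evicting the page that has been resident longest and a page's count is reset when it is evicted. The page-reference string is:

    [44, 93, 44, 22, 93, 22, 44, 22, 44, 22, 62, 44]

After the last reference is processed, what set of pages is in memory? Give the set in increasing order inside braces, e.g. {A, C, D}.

44 → fault, frames [44]
93 → fault, frames [44, 93]
44 → hit
22 → fault, evict 93, frames [44, 22]
93 → fault, evict 22, frames [44, 93]
22 → fault, evict 93, frames [44, 22]
44 → hit
22 → hit
44 → hit
22 → hit
62 → fault, evict 22, frames [44, 62]
44 → hit

{44, 62}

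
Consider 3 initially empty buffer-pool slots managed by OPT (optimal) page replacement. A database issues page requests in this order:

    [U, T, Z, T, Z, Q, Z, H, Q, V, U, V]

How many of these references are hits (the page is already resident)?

6

U: fault, frames {U}
T: fault, frames {U,T}
Z: fault, frames {U,T,Z}
T: hit
Z: hit
Q: fault, evict T, frames {U,Z,Q}
Z: hit
H: fault, evict Z, frames {U,Q,H}
Q: hit
V: fault, evict H, frames {U,Q,V}
U: hit
V: hit
Hits: 6.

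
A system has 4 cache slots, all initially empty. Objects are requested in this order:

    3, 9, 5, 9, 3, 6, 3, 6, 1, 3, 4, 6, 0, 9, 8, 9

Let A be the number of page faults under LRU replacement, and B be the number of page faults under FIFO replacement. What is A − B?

-1

Under LRU: F F F . . F . . F . F . F F F . → 9 faults.
Under FIFO: F F F . . F . . F F F . F F F . → 10 faults.
A − B = 9 − 10 = -1.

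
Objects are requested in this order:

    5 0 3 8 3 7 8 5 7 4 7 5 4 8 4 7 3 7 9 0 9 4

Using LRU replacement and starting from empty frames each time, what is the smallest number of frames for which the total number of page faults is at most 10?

f=1: 22 faults
f=2: 17 faults
f=3: 13 faults
f=4: 11 faults
f=5: 8 faults
f=6: 8 faults
f=7: 7 faults
Smallest f with faults ≤ 10 is 5.

5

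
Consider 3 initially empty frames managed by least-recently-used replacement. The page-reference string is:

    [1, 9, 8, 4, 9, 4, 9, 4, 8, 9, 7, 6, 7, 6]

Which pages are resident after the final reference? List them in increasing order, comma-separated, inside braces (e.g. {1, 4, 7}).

1 -> fault, frames {1}
9 -> fault, frames {1,9}
8 -> fault, frames {1,9,8}
4 -> fault, evict 1, frames {9,8,4}
9 -> hit
4 -> hit
9 -> hit
4 -> hit
8 -> hit
9 -> hit
7 -> fault, evict 4, frames {8,9,7}
6 -> fault, evict 8, frames {9,7,6}
7 -> hit
6 -> hit

{6, 7, 9}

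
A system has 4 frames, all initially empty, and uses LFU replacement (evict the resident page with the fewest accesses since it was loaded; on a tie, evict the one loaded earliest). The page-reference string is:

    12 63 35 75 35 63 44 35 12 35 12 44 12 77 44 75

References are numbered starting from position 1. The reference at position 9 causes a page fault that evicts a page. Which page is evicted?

75

pos 1: 12: miss, frames [12]
pos 2: 63: miss, frames [12, 63]
pos 3: 35: miss, frames [12, 63, 35]
pos 4: 75: miss, frames [12, 63, 35, 75]
pos 5: 35: hit
pos 6: 63: hit
pos 7: 44: miss, evict 12, frames [63, 35, 75, 44]
pos 8: 35: hit
pos 9: 12: miss, evict 75, frames [63, 35, 44, 12]
At position 9, page 75 is evicted.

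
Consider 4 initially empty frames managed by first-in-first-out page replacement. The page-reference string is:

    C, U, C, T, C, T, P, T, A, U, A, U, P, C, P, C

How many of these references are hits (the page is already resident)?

10

C -> miss, frames {C}
U -> miss, frames {C,U}
C -> hit
T -> miss, frames {C,U,T}
C -> hit
T -> hit
P -> miss, frames {C,U,T,P}
T -> hit
A -> miss, evict C, frames {U,T,P,A}
U -> hit
A -> hit
U -> hit
P -> hit
C -> miss, evict U, frames {T,P,A,C}
P -> hit
C -> hit
Hits: 10.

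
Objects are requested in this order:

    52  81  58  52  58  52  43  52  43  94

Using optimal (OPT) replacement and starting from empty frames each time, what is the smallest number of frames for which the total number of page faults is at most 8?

f=1: 10 faults
f=2: 5 faults
f=3: 5 faults
f=4: 5 faults
f=5: 5 faults
Smallest f with faults ≤ 8 is 2.

2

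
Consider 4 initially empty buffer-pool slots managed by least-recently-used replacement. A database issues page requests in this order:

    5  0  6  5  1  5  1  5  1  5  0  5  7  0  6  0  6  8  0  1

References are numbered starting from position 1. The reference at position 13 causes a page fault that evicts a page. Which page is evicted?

pos 1: 5: miss, frames [5]
pos 2: 0: miss, frames [5, 0]
pos 3: 6: miss, frames [5, 0, 6]
pos 4: 5: hit
pos 5: 1: miss, frames [0, 6, 5, 1]
pos 6: 5: hit
pos 7: 1: hit
pos 8: 5: hit
pos 9: 1: hit
pos 10: 5: hit
pos 11: 0: hit
pos 12: 5: hit
pos 13: 7: miss, evict 6, frames [1, 0, 5, 7]
At position 13, page 6 is evicted.

6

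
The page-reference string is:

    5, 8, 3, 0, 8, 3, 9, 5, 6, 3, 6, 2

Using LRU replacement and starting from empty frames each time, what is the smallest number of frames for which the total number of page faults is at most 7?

f=1: 12 faults
f=2: 11 faults
f=3: 9 faults
f=4: 8 faults
f=5: 7 faults
f=6: 7 faults
f=7: 7 faults
Smallest f with faults ≤ 7 is 5.

5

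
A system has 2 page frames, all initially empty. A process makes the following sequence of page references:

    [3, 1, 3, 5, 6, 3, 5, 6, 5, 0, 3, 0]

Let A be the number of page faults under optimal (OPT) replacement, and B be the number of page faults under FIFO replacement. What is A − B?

-2

Under OPT: F F . F F . F . . F F . → 7 faults.
Under FIFO: F F . F F F F F . F F . → 9 faults.
A − B = 7 − 9 = -2.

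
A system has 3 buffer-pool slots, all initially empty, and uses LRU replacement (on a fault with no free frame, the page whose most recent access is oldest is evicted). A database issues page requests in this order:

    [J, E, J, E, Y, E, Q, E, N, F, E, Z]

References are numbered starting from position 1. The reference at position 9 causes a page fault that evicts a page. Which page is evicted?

Y

pos 1: J -> miss, frames (J)
pos 2: E -> miss, frames (J E)
pos 3: J -> hit
pos 4: E -> hit
pos 5: Y -> miss, frames (J E Y)
pos 6: E -> hit
pos 7: Q -> miss, evict J, frames (Y E Q)
pos 8: E -> hit
pos 9: N -> miss, evict Y, frames (Q E N)
At position 9, page Y is evicted.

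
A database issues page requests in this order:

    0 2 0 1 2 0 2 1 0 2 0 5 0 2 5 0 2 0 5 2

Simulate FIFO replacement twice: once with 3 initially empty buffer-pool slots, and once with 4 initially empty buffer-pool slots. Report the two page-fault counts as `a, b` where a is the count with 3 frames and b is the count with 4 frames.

3 frames: F F . F . . . . . . . F F F . . . . . . → 6 faults.
4 frames: F F . F . . . . . . . F . . . . . . . . → 4 faults.
4 < 6: adding a frame reduced faults, as is typical.

6, 4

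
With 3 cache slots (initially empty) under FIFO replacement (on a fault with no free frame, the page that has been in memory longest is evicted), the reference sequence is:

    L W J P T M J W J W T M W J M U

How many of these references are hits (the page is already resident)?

4

L → fault, frames {L}
W → fault, frames {L,W}
J → fault, frames {L,W,J}
P → fault, evict L, frames {W,J,P}
T → fault, evict W, frames {J,P,T}
M → fault, evict J, frames {P,T,M}
J → fault, evict P, frames {T,M,J}
W → fault, evict T, frames {M,J,W}
J → hit
W → hit
T → fault, evict M, frames {J,W,T}
M → fault, evict J, frames {W,T,M}
W → hit
J → fault, evict W, frames {T,M,J}
M → hit
U → fault, evict T, frames {M,J,U}
Hits: 4.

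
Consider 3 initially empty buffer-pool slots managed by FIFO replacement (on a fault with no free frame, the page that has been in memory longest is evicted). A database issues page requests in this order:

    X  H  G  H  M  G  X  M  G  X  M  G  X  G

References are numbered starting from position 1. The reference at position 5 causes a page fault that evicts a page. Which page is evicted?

pos 1: X -> fault, frames {X}
pos 2: H -> fault, frames {X,H}
pos 3: G -> fault, frames {X,H,G}
pos 4: H -> hit
pos 5: M -> fault, evict X, frames {H,G,M}
At position 5, page X is evicted.

X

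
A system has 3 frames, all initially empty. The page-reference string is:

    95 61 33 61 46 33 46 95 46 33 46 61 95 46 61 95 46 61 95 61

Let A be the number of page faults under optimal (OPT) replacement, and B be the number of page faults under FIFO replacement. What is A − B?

-1

Under OPT: F F F . F . . . . . . F . . . . . . . . → 5 faults.
Under FIFO: F F F . F . . F . . . F . . . . . . . . → 6 faults.
A − B = 5 − 6 = -1.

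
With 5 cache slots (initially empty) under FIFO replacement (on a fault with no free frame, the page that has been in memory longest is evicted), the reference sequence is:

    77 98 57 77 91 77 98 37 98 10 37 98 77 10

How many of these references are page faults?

77 -> miss, frames (77)
98 -> miss, frames (77 98)
57 -> miss, frames (77 98 57)
77 -> hit
91 -> miss, frames (77 98 57 91)
77 -> hit
98 -> hit
37 -> miss, frames (77 98 57 91 37)
98 -> hit
10 -> miss, evict 77, frames (98 57 91 37 10)
37 -> hit
98 -> hit
77 -> miss, evict 98, frames (57 91 37 10 77)
10 -> hit
Page faults: 7.

7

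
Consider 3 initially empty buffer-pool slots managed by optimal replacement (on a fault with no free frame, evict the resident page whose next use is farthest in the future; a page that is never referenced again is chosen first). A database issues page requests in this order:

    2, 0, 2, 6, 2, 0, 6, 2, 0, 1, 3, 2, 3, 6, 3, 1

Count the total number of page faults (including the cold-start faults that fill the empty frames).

2 -> miss, frames {2}
0 -> miss, frames {2,0}
2 -> hit
6 -> miss, frames {2,0,6}
2 -> hit
0 -> hit
6 -> hit
2 -> hit
0 -> hit
1 -> miss, evict 0, frames {2,6,1}
3 -> miss, evict 1, frames {2,6,3}
2 -> hit
3 -> hit
6 -> hit
3 -> hit
1 -> miss, evict 3, frames {2,6,1}
Page faults: 6.

6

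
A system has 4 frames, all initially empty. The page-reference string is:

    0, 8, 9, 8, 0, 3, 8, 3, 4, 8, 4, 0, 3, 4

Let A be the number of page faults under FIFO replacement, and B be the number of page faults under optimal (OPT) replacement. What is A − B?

Under FIFO: F F F . . F . . F . . F . . → 6 faults.
Under OPT: F F F . . F . . F . . . . . → 5 faults.
A − B = 6 − 5 = 1.

1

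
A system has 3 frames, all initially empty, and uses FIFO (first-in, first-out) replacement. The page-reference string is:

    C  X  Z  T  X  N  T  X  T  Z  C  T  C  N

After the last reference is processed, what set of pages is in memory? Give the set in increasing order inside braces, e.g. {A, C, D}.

{C, N, T}

C: miss, frames {C}
X: miss, frames {C,X}
Z: miss, frames {C,X,Z}
T: miss, evict C, frames {X,Z,T}
X: hit
N: miss, evict X, frames {Z,T,N}
T: hit
X: miss, evict Z, frames {T,N,X}
T: hit
Z: miss, evict T, frames {N,X,Z}
C: miss, evict N, frames {X,Z,C}
T: miss, evict X, frames {Z,C,T}
C: hit
N: miss, evict Z, frames {C,T,N}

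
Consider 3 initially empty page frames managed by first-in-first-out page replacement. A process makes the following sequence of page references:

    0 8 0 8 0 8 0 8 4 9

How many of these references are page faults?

4

0 → miss, frames (0)
8 → miss, frames (0 8)
0 → hit
8 → hit
0 → hit
8 → hit
0 → hit
8 → hit
4 → miss, frames (0 8 4)
9 → miss, evict 0, frames (8 4 9)
Page faults: 4.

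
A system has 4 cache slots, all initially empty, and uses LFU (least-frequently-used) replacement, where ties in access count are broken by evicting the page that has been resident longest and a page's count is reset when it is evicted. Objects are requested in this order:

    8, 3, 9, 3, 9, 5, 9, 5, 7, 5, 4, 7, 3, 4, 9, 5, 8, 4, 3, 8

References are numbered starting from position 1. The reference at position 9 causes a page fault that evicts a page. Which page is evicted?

pos 1: 8: fault, frames {8}
pos 2: 3: fault, frames {8,3}
pos 3: 9: fault, frames {8,3,9}
pos 4: 3: hit
pos 5: 9: hit
pos 6: 5: fault, frames {8,3,9,5}
pos 7: 9: hit
pos 8: 5: hit
pos 9: 7: fault, evict 8, frames {3,9,5,7}
At position 9, page 8 is evicted.

8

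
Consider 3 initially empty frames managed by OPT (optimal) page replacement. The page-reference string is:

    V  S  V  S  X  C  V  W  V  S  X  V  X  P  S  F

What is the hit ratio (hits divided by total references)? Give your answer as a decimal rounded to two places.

0.50

V: fault, frames [V]
S: fault, frames [V, S]
V: hit
S: hit
X: fault, frames [V, S, X]
C: fault, evict X, frames [V, S, C]
V: hit
W: fault, evict C, frames [V, S, W]
V: hit
S: hit
X: fault, evict W, frames [V, S, X]
V: hit
X: hit
P: fault, evict X, frames [V, S, P]
S: hit
F: fault, evict P, frames [V, S, F]
Hits: 8 of 16 references → 8/16 = 0.5000.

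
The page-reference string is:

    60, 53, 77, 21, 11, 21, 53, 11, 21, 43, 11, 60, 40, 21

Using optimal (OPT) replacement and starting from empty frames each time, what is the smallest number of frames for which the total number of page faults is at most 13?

f=1: 14 faults
f=2: 11 faults
f=3: 8 faults
f=4: 7 faults
f=5: 7 faults
f=6: 7 faults
f=7: 7 faults
Smallest f with faults ≤ 13 is 2.

2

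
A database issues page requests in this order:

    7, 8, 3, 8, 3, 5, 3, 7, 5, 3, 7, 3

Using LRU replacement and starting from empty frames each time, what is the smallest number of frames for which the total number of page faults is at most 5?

f=1: 12 faults
f=2: 8 faults
f=3: 5 faults
f=4: 4 faults
Smallest f with faults ≤ 5 is 3.

3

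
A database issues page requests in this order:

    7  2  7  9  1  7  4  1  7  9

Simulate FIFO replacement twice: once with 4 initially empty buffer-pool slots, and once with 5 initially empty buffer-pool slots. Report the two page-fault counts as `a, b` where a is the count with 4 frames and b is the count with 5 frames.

4 frames: F F . F F . F . F . → 6 faults.
5 frames: F F . F F . F . . . → 5 faults.
5 < 6: adding a frame reduced faults, as is typical.

6, 5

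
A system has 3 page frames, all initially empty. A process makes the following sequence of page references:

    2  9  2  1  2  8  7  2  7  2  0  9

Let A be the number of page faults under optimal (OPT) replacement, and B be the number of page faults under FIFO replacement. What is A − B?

Under OPT: F F . F . F F . . . F . → 6 faults.
Under FIFO: F F . F . F F F . . F F → 8 faults.
A − B = 6 − 8 = -2.

-2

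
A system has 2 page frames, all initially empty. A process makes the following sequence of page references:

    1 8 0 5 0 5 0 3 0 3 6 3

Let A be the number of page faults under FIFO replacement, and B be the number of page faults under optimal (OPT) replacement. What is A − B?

2

Under FIFO: F F F F . . . F F . F F → 8 faults.
Under OPT: F F F F . . . F . . F . → 6 faults.
A − B = 8 − 6 = 2.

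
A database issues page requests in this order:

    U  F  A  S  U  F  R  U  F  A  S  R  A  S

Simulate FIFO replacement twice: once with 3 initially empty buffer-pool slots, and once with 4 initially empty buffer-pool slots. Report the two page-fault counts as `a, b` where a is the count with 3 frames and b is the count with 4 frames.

3 frames: F F F F F F F . . F F . . . → 9 faults.
4 frames: F F F F . . F F F F F F . . → 10 faults.
10 > 9: adding a frame increased faults — Belady's anomaly.

9, 10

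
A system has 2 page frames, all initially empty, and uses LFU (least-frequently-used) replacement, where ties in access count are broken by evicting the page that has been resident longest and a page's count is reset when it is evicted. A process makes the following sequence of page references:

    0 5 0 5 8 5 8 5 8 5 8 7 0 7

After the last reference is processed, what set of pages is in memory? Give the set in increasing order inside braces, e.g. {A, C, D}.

{5, 7}

0: miss, frames (0)
5: miss, frames (0 5)
0: hit
5: hit
8: miss, evict 0, frames (5 8)
5: hit
8: hit
5: hit
8: hit
5: hit
8: hit
7: miss, evict 8, frames (5 7)
0: miss, evict 7, frames (5 0)
7: miss, evict 0, frames (5 7)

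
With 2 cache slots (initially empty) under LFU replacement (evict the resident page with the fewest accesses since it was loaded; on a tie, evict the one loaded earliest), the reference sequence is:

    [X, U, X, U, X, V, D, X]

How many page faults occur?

X: miss, frames [X]
U: miss, frames [X, U]
X: hit
U: hit
X: hit
V: miss, evict U, frames [X, V]
D: miss, evict V, frames [X, D]
X: hit
Page faults: 4.

4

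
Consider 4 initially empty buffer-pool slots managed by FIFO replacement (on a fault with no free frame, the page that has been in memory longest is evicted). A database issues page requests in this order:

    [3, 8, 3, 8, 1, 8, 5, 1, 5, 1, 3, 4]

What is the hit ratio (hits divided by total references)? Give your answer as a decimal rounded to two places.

0.58

3: fault, frames {3}
8: fault, frames {3,8}
3: hit
8: hit
1: fault, frames {3,8,1}
8: hit
5: fault, frames {3,8,1,5}
1: hit
5: hit
1: hit
3: hit
4: fault, evict 3, frames {8,1,5,4}
Hits: 7 of 12 references → 7/12 = 0.5833.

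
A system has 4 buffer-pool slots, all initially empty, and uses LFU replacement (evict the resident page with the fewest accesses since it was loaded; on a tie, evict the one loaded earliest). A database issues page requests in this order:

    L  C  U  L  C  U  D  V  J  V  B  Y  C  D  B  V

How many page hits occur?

4

L → miss, frames {L}
C → miss, frames {L,C}
U → miss, frames {L,C,U}
L → hit
C → hit
U → hit
D → miss, frames {L,C,U,D}
V → miss, evict D, frames {L,C,U,V}
J → miss, evict V, frames {L,C,U,J}
V → miss, evict J, frames {L,C,U,V}
B → miss, evict V, frames {L,C,U,B}
Y → miss, evict B, frames {L,C,U,Y}
C → hit
D → miss, evict Y, frames {L,C,U,D}
B → miss, evict D, frames {L,C,U,B}
V → miss, evict B, frames {L,C,U,V}
Hits: 4.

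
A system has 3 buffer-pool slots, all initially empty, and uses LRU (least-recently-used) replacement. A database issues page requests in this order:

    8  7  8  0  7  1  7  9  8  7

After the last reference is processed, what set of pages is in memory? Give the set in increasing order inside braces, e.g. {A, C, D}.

8 -> fault, frames (8)
7 -> fault, frames (8 7)
8 -> hit
0 -> fault, frames (7 8 0)
7 -> hit
1 -> fault, evict 8, frames (0 7 1)
7 -> hit
9 -> fault, evict 0, frames (1 7 9)
8 -> fault, evict 1, frames (7 9 8)
7 -> hit

{7, 8, 9}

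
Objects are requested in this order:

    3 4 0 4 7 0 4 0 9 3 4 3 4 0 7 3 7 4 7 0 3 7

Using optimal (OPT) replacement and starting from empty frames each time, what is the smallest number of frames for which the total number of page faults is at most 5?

f=1: 22 faults
f=2: 12 faults
f=3: 8 faults
f=4: 6 faults
f=5: 5 faults
Smallest f with faults ≤ 5 is 5.

5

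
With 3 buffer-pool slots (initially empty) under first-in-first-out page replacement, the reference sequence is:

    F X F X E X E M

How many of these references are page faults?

F: fault, frames (F)
X: fault, frames (F X)
F: hit
X: hit
E: fault, frames (F X E)
X: hit
E: hit
M: fault, evict F, frames (X E M)
Page faults: 4.

4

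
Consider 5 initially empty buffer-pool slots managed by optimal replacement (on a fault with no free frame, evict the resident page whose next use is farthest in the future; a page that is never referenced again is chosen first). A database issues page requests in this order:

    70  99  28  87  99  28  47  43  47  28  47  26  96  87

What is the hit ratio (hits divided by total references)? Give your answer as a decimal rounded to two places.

70: miss, frames {70}
99: miss, frames {70,99}
28: miss, frames {70,99,28}
87: miss, frames {70,99,28,87}
99: hit
28: hit
47: miss, frames {70,99,28,87,47}
43: miss, evict 99, frames {70,28,87,47,43}
47: hit
28: hit
47: hit
26: miss, evict 43, frames {70,28,87,47,26}
96: miss, evict 26, frames {70,28,87,47,96}
87: hit
Hits: 6 of 14 references → 6/14 = 0.4286.

0.43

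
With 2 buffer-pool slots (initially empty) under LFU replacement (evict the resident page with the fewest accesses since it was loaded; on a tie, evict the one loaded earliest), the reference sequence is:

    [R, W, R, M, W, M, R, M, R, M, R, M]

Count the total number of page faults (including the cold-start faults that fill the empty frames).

R -> fault, frames {R}
W -> fault, frames {R,W}
R -> hit
M -> fault, evict W, frames {R,M}
W -> fault, evict M, frames {R,W}
M -> fault, evict W, frames {R,M}
R -> hit
M -> hit
R -> hit
M -> hit
R -> hit
M -> hit
Page faults: 5.

5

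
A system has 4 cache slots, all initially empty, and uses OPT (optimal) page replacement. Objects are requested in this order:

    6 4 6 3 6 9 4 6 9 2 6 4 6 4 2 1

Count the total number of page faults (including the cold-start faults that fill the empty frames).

6

6 -> fault, frames {6}
4 -> fault, frames {6,4}
6 -> hit
3 -> fault, frames {6,4,3}
6 -> hit
9 -> fault, frames {6,4,3,9}
4 -> hit
6 -> hit
9 -> hit
2 -> fault, evict 9, frames {6,4,3,2}
6 -> hit
4 -> hit
6 -> hit
4 -> hit
2 -> hit
1 -> fault, evict 2, frames {6,4,3,1}
Page faults: 6.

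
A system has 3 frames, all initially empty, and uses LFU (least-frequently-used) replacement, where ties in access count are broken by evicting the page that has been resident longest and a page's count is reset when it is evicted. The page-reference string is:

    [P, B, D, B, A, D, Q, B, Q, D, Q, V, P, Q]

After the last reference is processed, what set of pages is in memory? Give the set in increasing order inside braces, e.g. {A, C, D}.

P → fault, frames [P]
B → fault, frames [P, B]
D → fault, frames [P, B, D]
B → hit
A → fault, evict P, frames [B, D, A]
D → hit
Q → fault, evict A, frames [B, D, Q]
B → hit
Q → hit
D → hit
Q → hit
V → fault, evict B, frames [D, Q, V]
P → fault, evict V, frames [D, Q, P]
Q → hit

{D, P, Q}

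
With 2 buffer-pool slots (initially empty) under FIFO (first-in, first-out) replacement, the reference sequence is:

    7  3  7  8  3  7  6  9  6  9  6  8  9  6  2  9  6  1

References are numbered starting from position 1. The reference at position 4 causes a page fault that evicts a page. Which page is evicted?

7

pos 1: 7 → fault, frames (7)
pos 2: 3 → fault, frames (7 3)
pos 3: 7 → hit
pos 4: 8 → fault, evict 7, frames (3 8)
At position 4, page 7 is evicted.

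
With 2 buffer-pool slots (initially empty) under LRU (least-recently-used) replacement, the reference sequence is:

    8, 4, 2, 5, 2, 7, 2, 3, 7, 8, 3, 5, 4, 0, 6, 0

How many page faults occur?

13

8 -> fault, frames {8}
4 -> fault, frames {8,4}
2 -> fault, evict 8, frames {4,2}
5 -> fault, evict 4, frames {2,5}
2 -> hit
7 -> fault, evict 5, frames {2,7}
2 -> hit
3 -> fault, evict 7, frames {2,3}
7 -> fault, evict 2, frames {3,7}
8 -> fault, evict 3, frames {7,8}
3 -> fault, evict 7, frames {8,3}
5 -> fault, evict 8, frames {3,5}
4 -> fault, evict 3, frames {5,4}
0 -> fault, evict 5, frames {4,0}
6 -> fault, evict 4, frames {0,6}
0 -> hit
Page faults: 13.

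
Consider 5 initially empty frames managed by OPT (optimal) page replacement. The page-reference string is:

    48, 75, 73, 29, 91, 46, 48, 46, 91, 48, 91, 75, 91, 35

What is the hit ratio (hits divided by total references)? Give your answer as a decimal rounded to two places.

48 -> miss, frames {48}
75 -> miss, frames {48,75}
73 -> miss, frames {48,75,73}
29 -> miss, frames {48,75,73,29}
91 -> miss, frames {48,75,73,29,91}
46 -> miss, evict 29, frames {48,75,73,91,46}
48 -> hit
46 -> hit
91 -> hit
48 -> hit
91 -> hit
75 -> hit
91 -> hit
35 -> miss, evict 46, frames {48,75,73,91,35}
Hits: 7 of 14 references → 7/14 = 0.5000.

0.50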